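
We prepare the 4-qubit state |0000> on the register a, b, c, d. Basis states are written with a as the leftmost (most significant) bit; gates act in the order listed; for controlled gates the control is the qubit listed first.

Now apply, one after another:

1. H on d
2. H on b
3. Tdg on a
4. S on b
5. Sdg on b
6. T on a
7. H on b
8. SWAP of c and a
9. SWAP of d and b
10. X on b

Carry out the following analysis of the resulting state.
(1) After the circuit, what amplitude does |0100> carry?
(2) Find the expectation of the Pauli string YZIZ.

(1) |0100> carries amplitude sqrt(2)/2 in the final state. Key observation: gates 2-7 undo each other exactly, leaving only the rest of the circuit to track.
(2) The observable YZIZ averages to 0.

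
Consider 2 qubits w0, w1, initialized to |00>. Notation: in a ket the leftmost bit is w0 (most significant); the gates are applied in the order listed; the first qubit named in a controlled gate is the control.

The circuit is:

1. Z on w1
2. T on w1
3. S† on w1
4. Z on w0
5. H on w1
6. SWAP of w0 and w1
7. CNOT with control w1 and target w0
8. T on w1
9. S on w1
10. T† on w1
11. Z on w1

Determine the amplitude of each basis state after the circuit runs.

The final amplitudes are sqrt(2)/2 on |00>, 0 on |01>, sqrt(2)/2 on |10>, 0 on |11>.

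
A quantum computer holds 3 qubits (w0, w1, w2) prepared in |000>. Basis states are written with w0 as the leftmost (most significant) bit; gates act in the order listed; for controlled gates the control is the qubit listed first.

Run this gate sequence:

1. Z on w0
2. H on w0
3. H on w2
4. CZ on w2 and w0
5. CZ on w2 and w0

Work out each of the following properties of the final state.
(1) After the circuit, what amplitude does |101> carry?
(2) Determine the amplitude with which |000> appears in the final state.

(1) The final state's coefficient on |101> equals 1/2. Key observation: gates 4-5 undo each other exactly, leaving only the rest of the circuit to track.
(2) |000> carries amplitude 1/2 in the final state.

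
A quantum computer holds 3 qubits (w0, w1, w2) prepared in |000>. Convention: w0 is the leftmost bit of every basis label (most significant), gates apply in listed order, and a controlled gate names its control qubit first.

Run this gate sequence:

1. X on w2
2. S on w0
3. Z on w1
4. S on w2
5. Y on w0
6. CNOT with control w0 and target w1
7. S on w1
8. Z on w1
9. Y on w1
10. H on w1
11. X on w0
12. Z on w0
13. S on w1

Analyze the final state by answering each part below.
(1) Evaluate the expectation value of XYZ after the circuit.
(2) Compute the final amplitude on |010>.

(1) The observable XYZ averages to 0.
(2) |010> carries amplitude 0 in the final state.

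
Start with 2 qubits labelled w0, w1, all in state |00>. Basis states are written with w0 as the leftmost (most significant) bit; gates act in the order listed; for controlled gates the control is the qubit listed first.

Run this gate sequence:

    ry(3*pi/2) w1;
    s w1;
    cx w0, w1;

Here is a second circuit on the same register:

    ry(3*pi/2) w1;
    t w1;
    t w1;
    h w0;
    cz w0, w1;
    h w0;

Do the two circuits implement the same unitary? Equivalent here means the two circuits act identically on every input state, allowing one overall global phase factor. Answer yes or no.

No: there is an input state on which the two circuits produce genuinely different outputs (not merely differing by a phase).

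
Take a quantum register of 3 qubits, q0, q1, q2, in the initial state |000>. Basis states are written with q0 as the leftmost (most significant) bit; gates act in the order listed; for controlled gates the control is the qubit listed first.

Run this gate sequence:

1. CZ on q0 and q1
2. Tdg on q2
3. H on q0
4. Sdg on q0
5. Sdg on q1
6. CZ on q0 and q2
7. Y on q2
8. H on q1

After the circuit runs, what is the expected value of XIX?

The expectation value of XIX is 0.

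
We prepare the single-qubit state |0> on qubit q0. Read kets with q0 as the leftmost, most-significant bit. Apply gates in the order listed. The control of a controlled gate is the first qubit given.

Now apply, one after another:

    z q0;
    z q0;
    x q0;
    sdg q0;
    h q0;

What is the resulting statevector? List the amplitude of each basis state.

The final amplitudes are -sqrt(2)*I/2 on |0>, sqrt(2)*I/2 on |1>.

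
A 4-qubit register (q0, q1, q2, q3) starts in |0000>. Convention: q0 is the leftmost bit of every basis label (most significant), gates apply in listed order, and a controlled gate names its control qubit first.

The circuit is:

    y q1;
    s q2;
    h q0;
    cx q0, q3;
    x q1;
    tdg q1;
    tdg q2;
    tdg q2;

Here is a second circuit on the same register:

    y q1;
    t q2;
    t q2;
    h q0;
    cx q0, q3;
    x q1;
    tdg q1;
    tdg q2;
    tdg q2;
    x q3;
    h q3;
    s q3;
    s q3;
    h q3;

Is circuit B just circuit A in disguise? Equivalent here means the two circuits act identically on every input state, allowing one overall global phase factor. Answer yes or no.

Yes, they are equivalent — the unitaries differ by at most a global phase.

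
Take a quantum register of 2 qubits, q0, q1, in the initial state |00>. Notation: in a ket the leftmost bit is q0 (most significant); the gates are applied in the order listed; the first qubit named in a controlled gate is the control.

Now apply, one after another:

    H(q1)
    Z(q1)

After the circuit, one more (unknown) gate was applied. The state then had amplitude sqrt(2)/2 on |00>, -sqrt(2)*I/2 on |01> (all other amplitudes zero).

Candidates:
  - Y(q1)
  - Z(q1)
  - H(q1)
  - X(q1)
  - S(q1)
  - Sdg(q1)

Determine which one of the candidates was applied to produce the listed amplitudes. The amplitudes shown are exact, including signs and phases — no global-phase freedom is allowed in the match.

It was S(q1) that produced the state shown.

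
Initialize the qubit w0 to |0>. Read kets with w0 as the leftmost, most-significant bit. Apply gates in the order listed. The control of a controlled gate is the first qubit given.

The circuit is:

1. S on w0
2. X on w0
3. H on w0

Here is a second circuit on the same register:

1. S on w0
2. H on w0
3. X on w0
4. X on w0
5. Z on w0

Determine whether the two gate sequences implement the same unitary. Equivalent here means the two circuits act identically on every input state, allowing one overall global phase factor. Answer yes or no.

Yes — the two circuits implement the same unitary up to a global phase.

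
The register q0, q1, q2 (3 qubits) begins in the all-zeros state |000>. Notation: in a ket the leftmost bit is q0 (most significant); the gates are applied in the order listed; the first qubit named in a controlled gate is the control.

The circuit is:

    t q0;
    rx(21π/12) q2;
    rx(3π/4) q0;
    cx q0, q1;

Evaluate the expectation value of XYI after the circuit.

In the final state, XYI has expectation -sqrt(2)/2.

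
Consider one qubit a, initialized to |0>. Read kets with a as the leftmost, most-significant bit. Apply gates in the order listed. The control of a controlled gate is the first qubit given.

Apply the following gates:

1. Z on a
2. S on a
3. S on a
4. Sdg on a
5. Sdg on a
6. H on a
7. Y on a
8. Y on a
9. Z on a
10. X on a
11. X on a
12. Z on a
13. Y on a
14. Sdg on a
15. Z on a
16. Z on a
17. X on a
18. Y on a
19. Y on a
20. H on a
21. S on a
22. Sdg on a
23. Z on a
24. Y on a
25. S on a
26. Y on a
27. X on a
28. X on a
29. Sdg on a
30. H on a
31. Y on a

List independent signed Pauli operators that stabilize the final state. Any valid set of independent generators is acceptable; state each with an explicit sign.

The final state is stabilized by the group generated by -Y; other independent generating sets are equally valid. Key observation: steps 8-13 multiply out to the identity, so the circuit reduces to the remaining gates.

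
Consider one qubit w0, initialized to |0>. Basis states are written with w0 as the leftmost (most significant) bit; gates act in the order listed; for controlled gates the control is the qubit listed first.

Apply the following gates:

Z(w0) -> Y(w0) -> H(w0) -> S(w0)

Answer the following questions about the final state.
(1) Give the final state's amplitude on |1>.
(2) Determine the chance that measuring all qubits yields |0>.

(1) |1> carries amplitude sqrt(2)/2 in the final state.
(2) The probability of measuring |0> is 1/2.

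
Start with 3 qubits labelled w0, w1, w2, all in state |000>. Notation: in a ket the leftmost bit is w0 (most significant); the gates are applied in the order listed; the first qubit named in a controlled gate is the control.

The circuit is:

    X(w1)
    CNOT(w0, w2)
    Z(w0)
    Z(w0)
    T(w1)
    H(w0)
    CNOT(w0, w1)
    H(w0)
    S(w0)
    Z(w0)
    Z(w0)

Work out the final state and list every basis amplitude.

The final amplitudes are exp(I*pi/4)/2 on |000>, 0 on |001>, exp(I*pi/4)/2 on |010>, 0 on |011>, -exp(3*I*pi/4)/2 on |100>, 0 on |101>, exp(3*I*pi/4)/2 on |110>, 0 on |111>.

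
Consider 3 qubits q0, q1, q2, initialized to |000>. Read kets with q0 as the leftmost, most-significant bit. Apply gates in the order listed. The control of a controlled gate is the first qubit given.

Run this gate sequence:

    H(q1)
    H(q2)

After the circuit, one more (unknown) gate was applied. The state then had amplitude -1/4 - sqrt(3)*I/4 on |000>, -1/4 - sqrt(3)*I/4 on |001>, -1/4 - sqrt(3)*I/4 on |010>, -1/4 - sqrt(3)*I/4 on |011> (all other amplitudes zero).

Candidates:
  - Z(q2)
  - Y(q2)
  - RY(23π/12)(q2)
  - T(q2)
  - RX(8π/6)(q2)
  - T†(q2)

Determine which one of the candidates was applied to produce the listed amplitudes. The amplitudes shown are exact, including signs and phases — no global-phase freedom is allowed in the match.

The applied gate was RX(8π/6)(q2).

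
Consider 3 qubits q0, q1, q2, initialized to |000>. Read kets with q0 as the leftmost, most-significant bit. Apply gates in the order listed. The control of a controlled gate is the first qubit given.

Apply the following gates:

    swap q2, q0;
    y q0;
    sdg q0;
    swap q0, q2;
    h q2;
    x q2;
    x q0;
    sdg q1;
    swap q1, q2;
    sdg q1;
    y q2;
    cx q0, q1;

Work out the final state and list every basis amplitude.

After the circuit, the state carries amplitude sqrt(2)/2 on |101>, -sqrt(2)*I/2 on |111>, and 0 on every other basis state.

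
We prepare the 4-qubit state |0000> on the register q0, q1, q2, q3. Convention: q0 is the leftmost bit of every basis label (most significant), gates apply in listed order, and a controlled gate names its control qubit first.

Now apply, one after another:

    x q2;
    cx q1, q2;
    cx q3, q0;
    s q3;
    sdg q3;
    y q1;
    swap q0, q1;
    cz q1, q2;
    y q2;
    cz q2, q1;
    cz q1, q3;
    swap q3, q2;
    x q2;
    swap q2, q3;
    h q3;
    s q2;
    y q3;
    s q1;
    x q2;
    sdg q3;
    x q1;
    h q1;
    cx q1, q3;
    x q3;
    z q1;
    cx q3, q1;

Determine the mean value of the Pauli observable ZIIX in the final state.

The observable ZIIX averages to -1.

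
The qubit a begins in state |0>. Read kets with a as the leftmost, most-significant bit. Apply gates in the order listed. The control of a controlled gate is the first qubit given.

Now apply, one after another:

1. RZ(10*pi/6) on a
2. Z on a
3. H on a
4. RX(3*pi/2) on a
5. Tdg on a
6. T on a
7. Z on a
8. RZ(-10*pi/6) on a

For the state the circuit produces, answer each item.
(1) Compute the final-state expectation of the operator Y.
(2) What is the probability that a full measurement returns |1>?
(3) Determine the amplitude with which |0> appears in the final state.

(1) In the final state, Y has expectation -sqrt(3)/2.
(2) Outcome |1> occurs with probability 1/2.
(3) The amplitude on |0> is -1/2 - I/2.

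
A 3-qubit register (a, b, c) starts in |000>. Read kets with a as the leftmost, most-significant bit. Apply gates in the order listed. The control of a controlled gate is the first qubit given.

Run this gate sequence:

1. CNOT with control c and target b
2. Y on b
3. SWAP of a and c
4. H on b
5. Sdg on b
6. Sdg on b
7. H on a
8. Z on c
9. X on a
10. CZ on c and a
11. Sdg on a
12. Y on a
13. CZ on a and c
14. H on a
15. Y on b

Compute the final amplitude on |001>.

|001> carries amplitude 0 in the final state.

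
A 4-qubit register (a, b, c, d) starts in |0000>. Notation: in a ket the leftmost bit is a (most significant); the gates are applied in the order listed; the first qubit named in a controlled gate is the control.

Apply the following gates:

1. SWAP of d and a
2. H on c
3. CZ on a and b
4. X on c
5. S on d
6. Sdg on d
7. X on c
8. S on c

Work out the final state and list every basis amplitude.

The final amplitudes are sqrt(2)/2 on |0000>, sqrt(2)*I/2 on |0010>, and 0 on every other basis state. Key observation: gates 4-7 undo each other exactly, leaving only the rest of the circuit to track.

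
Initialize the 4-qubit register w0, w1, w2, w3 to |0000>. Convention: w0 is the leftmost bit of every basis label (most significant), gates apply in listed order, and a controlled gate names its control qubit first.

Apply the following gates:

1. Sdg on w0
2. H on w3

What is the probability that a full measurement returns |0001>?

The probability of measuring |0001> is 1/2.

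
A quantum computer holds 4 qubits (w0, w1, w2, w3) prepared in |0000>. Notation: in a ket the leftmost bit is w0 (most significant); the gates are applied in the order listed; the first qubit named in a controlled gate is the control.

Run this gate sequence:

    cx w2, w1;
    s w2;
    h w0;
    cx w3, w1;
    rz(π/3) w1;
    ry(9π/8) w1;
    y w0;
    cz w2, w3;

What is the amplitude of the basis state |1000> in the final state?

|1000> carries amplitude -sqrt(2)*exp(I*pi/3)*sin(pi/16)/2 in the final state.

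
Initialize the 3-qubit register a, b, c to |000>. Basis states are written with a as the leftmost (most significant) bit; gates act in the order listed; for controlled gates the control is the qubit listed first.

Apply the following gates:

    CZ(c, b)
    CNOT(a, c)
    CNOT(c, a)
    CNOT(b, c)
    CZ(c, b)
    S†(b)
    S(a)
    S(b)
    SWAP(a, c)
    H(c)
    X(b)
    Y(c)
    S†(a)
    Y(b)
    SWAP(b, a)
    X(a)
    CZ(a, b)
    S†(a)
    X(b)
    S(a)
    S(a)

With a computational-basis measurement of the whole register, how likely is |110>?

A full measurement returns |110> with probability 1/2.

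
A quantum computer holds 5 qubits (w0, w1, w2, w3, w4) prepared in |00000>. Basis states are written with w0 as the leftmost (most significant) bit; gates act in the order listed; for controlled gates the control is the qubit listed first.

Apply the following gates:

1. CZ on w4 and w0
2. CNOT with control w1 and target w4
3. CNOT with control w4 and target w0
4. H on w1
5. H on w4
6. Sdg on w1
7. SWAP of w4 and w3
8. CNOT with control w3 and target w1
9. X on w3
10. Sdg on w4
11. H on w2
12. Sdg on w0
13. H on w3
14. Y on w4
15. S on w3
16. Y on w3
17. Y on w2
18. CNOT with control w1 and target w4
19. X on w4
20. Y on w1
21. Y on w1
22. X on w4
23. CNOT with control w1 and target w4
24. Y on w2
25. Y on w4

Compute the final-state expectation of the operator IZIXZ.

The observable IZIXZ averages to -1.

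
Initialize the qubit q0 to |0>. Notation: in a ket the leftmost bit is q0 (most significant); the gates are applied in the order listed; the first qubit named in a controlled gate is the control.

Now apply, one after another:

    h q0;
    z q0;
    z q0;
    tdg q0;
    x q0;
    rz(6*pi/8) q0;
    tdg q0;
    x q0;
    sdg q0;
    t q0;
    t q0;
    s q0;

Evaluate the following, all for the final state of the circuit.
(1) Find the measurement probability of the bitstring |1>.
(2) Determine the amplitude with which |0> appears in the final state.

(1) A full measurement returns |1> with probability 1/2.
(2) The amplitude on |0> is sqrt(2)*exp(I*pi/8)/2.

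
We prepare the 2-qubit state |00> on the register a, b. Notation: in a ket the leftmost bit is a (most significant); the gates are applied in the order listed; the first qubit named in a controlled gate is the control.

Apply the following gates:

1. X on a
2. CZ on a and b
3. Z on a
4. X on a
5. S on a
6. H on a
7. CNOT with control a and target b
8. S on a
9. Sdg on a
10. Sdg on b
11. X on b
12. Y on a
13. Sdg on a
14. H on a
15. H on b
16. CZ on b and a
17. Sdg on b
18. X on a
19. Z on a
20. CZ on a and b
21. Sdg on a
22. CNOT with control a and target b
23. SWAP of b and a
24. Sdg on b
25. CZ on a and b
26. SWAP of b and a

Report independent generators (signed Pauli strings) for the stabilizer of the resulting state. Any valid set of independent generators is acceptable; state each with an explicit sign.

The final state is stabilized by the group generated by +YI, +IZ; other independent generating sets are equally valid.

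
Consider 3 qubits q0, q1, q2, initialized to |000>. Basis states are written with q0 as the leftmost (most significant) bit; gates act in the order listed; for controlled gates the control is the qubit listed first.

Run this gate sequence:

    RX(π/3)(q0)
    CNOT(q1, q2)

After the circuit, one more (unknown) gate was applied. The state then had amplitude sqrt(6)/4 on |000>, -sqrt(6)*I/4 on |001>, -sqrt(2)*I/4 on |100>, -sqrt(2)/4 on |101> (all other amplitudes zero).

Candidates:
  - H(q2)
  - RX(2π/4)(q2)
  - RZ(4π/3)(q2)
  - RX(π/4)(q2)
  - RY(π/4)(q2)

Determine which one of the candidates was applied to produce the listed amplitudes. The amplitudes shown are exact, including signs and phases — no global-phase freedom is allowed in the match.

It was RX(2π/4)(q2) that produced the state shown.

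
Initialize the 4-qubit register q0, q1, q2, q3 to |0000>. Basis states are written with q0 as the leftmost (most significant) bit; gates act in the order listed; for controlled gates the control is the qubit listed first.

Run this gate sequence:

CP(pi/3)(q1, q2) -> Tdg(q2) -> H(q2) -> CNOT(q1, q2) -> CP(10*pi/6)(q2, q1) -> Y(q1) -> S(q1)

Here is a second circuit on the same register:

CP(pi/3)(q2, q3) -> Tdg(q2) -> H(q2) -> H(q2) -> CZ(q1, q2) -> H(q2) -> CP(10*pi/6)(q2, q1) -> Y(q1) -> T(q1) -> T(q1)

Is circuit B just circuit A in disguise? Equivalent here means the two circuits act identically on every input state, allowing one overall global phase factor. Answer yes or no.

No — the two circuits implement different unitaries, even allowing a global phase.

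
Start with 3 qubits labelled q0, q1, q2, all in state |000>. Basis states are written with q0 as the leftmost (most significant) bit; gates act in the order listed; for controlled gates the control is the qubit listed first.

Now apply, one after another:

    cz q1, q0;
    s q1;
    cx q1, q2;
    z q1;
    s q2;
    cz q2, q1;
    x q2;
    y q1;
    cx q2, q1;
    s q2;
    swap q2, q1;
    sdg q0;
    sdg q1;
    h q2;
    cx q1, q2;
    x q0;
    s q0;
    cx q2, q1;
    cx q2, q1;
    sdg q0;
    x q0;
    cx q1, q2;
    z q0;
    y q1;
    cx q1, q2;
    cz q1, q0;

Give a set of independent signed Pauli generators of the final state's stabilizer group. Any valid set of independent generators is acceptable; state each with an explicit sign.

The stabilizer group can be generated by +IIX, +ZII, +IZI, among other valid generating sets. Key observation: steps 15-22 multiply out to the identity, so the circuit reduces to the remaining gates.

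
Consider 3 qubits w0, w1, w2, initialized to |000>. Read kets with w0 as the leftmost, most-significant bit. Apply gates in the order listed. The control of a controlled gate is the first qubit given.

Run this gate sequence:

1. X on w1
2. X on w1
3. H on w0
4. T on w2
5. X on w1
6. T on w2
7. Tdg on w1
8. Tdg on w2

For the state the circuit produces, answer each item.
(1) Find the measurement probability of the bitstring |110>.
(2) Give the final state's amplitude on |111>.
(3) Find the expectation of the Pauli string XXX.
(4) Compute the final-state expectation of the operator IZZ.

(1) A full measurement returns |110> with probability 1/2. Key observation: the block from step 1 through step 2 cancels to the identity and can be dropped.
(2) |111> carries amplitude 0 in the final state.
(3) In the final state, XXX has expectation 0.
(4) The observable IZZ averages to -1.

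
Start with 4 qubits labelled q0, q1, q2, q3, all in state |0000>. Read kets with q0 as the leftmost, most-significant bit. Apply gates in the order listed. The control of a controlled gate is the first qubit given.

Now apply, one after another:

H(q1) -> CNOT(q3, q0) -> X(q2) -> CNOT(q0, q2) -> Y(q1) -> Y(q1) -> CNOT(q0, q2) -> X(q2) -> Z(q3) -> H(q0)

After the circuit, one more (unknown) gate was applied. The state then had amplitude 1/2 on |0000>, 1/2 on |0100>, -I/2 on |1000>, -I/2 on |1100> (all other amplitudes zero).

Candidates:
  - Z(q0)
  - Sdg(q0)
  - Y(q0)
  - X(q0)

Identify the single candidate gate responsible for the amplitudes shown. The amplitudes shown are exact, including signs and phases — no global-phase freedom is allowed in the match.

The applied gate was Sdg(q0). Key observation: gates 3-8 undo each other exactly, leaving only the rest of the circuit to track.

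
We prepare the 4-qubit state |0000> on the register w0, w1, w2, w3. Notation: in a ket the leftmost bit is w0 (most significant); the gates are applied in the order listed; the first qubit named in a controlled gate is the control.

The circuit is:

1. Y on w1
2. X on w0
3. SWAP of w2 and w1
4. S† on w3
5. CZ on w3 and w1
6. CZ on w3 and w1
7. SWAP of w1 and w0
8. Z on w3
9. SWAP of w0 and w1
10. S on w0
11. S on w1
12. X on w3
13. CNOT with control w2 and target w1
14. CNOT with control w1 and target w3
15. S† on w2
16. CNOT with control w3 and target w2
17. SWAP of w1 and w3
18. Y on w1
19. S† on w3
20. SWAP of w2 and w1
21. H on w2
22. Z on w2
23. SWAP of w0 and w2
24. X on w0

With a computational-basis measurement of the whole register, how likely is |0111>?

Outcome |0111> occurs with probability 1/2. Key observation: gates 5-6 undo each other exactly, leaving only the rest of the circuit to track.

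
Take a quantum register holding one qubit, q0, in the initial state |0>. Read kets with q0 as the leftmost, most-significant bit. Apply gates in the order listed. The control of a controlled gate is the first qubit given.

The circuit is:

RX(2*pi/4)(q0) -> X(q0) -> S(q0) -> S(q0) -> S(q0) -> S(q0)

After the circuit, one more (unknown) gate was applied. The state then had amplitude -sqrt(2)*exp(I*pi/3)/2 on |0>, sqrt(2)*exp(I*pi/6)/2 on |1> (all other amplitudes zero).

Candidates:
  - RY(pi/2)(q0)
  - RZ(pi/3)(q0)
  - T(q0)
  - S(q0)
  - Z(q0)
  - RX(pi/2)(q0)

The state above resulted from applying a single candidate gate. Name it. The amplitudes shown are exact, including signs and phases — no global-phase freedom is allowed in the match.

The unique candidate consistent with the amplitudes is RZ(pi/3)(q0). Key observation: gates 3-6 undo each other exactly, leaving only the rest of the circuit to track.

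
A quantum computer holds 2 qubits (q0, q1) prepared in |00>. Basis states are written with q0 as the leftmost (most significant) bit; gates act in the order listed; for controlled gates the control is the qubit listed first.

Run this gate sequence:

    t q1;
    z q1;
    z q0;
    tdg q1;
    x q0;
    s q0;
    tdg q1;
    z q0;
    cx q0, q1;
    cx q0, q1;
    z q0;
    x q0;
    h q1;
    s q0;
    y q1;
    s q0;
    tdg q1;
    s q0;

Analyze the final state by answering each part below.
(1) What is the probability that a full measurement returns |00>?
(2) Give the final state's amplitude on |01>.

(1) A full measurement returns |00> with probability 1/2.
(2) The amplitude on |01> is sqrt(2)*exp(3*I*pi/4)/2.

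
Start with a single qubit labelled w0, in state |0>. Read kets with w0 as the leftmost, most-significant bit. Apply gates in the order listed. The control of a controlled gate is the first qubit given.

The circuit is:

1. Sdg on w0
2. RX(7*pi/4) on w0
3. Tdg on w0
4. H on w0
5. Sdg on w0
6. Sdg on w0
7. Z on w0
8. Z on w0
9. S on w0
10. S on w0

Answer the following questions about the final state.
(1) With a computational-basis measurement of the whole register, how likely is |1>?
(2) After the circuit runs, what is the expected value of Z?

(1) The probability of measuring |1> is 1/4. Key observation: gates 5-10 undo each other exactly, leaving only the rest of the circuit to track.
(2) The observable Z averages to 1/2.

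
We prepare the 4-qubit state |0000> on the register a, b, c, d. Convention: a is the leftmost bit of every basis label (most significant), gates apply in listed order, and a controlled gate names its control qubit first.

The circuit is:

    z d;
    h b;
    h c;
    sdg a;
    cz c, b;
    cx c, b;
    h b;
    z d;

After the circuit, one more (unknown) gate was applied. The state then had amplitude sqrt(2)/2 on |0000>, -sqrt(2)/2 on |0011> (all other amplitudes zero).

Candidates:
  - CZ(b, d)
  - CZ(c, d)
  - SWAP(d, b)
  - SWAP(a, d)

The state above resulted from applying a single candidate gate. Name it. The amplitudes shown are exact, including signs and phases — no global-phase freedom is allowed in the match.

The applied gate was SWAP(d, b).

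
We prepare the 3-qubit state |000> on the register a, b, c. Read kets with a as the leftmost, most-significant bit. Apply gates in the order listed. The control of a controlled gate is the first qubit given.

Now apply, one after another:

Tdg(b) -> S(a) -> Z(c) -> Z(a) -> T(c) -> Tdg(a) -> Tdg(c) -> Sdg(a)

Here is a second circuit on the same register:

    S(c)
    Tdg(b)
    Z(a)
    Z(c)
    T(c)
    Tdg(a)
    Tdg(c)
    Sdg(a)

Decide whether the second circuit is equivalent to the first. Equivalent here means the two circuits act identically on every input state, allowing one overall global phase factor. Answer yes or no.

No, they are not equivalent — no single phase factor reconciles the two unitaries.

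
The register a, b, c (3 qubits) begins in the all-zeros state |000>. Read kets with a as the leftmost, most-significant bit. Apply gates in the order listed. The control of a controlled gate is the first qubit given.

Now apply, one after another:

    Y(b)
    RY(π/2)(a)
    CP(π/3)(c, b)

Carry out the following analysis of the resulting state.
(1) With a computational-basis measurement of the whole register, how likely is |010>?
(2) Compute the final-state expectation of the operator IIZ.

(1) A full measurement returns |010> with probability 1/2.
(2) In the final state, IIZ has expectation 1.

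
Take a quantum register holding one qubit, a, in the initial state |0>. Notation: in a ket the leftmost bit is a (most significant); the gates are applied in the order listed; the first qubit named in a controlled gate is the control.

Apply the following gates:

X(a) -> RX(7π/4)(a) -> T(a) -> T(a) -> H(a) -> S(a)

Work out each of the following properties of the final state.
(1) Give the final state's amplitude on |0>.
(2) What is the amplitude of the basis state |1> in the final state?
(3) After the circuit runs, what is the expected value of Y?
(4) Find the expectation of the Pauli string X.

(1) The final state's coefficient on |0> equals -sqrt(2)*I*sqrt(sqrt(2) + 2)/4 - sqrt(2)*I*sqrt(2 - sqrt(2))/4.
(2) |1> carries amplitude sqrt(2)*(-sqrt(sqrt(2) + 2) + sqrt(2 - sqrt(2)))/4 in the final state.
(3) In the final state, Y has expectation -sqrt(2)/2.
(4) In the final state, X has expectation 0.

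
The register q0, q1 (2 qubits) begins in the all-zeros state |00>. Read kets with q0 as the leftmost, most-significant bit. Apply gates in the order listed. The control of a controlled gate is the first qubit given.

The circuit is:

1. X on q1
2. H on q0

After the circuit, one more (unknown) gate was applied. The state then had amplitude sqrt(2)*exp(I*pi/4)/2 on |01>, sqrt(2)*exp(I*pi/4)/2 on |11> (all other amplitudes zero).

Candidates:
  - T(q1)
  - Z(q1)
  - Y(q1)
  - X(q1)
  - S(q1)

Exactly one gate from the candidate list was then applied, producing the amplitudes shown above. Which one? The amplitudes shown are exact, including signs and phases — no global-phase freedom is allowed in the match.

It was T(q1) that produced the state shown.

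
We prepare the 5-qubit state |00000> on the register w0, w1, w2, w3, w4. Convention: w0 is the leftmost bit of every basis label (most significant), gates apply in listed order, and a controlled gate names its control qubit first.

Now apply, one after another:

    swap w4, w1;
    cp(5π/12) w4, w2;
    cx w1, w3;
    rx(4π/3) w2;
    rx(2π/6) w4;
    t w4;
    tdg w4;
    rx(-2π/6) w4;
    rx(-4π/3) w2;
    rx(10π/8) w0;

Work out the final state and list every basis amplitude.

The final amplitudes are -sqrt(2 - sqrt(2))/2 on |00000>, -I*sqrt(sqrt(2) + 2)/2 on |10000>, and 0 on every other basis state. Key observation: gates 4-9 undo each other exactly, leaving only the rest of the circuit to track.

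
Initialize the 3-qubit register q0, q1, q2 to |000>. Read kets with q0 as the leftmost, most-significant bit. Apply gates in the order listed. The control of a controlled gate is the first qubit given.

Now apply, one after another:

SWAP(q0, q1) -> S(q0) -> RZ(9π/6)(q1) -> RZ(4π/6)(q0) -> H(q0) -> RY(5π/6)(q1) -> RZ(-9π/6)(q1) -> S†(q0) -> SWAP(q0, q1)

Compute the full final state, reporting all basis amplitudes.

After the circuit, the state carries amplitude (1 - sqrt(3))*exp(2*I*pi/3)/4 on |000>, 0 on |001>, (1 - sqrt(3))*exp(I*pi/6)/4 on |010>, 0 on |011>, exp(I*pi/6)/4 + sqrt(3)*exp(I*pi/6)/4 on |100>, 0 on |101>, (-sqrt(3) - 1)*exp(2*I*pi/3)/4 on |110>, 0 on |111>.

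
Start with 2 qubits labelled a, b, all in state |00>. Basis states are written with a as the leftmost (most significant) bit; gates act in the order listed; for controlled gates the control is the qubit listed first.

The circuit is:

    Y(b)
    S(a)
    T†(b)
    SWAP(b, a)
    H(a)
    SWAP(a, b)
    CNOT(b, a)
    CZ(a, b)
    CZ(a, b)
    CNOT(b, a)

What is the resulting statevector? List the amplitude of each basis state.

The resulting statevector has amplitude sqrt(2)*exp(I*pi/4)/2 on |00>, -sqrt(2)*exp(I*pi/4)/2 on |01>, 0 on |10>, 0 on |11>. Key observation: gates 7-10 undo each other exactly, leaving only the rest of the circuit to track.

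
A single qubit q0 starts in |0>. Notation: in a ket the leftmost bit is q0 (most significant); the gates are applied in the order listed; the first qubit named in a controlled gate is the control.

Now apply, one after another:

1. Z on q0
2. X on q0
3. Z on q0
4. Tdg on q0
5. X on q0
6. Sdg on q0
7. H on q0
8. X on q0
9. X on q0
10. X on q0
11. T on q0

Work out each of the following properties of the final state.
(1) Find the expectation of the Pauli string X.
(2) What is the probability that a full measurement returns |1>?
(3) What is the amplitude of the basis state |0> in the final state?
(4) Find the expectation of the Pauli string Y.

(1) The observable X averages to sqrt(2)/2. Key observation: gates 8-9 undo each other exactly, leaving only the rest of the circuit to track.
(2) A full measurement returns |1> with probability 1/2.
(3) The amplitude on |0> is sqrt(2)*exp(3*I*pi/4)/2.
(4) In the final state, Y has expectation sqrt(2)/2.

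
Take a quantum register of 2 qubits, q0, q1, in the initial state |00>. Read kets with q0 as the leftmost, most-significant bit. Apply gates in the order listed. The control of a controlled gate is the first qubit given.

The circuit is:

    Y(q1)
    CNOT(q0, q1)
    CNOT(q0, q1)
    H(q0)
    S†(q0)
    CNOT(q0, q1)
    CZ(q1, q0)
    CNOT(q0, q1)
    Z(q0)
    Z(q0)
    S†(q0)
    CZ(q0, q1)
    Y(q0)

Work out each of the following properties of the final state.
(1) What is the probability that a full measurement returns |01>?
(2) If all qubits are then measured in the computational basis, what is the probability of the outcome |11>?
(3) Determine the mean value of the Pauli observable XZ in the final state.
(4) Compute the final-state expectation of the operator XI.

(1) The probability of measuring |01> is 1/2.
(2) A full measurement returns |11> with probability 1/2.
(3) The expectation value of XZ is 1.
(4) In the final state, XI has expectation -1.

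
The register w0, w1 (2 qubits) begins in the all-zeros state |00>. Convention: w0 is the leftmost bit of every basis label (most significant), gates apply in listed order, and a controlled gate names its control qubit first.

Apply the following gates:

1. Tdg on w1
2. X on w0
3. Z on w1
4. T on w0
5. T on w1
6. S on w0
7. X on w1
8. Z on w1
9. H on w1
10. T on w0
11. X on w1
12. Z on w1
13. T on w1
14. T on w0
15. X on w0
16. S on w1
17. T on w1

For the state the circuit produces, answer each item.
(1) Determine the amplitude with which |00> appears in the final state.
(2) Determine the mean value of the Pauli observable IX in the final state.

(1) The amplitude on |00> is -sqrt(2)*exp(I*pi/4)/2.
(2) In the final state, IX has expectation -1.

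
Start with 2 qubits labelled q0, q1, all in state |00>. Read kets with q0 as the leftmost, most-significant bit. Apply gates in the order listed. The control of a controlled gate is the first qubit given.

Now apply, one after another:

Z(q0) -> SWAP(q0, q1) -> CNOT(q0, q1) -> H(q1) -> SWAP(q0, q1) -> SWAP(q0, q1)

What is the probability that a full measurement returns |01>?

A full measurement returns |01> with probability 1/2.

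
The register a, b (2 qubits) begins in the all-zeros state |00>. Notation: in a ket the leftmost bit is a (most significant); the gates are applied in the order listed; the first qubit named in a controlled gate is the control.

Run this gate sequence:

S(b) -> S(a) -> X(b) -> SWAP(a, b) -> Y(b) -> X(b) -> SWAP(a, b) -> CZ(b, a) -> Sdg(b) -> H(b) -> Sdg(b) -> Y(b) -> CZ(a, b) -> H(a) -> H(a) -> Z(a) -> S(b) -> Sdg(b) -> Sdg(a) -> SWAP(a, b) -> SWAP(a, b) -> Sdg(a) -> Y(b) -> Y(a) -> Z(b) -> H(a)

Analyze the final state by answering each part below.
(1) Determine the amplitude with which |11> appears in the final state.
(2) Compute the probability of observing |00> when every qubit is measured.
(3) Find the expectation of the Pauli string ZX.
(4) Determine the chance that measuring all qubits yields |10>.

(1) The final state's coefficient on |11> equals -1/2. Key observation: the block from step 17 through step 18 cancels to the identity and can be dropped.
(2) Outcome |00> occurs with probability 1/4.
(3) The expectation value of ZX is 0.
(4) The probability of measuring |10> is 1/4.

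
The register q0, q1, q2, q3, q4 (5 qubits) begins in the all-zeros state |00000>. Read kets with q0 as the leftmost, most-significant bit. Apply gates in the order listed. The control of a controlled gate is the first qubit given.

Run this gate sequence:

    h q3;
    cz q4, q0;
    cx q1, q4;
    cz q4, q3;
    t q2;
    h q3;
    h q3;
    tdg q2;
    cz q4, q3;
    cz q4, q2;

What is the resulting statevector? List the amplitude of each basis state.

The final amplitudes are sqrt(2)/2 on |00000>, sqrt(2)/2 on |00010>, and 0 on every other basis state. Key observation: the block from step 4 through step 9 cancels to the identity and can be dropped.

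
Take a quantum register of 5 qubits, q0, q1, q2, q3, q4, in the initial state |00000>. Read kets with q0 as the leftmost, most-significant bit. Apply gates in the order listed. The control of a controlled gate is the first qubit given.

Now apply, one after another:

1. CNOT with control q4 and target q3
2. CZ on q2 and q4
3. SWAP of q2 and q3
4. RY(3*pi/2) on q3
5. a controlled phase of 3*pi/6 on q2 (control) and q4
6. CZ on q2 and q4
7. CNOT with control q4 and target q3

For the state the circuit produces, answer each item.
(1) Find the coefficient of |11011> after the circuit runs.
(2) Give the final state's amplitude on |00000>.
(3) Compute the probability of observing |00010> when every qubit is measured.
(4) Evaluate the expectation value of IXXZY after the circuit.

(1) The amplitude on |11011> is 0.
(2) The final state's coefficient on |00000> equals -sqrt(2)/2.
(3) Outcome |00010> occurs with probability 1/2.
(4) The expectation value of IXXZY is 0.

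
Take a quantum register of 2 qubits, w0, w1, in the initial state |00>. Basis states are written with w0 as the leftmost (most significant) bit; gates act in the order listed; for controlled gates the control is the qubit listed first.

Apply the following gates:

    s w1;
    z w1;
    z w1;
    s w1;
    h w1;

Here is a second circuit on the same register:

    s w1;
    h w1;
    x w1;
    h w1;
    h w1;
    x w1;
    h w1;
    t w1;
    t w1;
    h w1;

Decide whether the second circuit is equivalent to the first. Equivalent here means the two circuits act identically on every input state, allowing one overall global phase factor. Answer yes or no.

Yes: on every input state the two circuits agree up to one overall phase factor.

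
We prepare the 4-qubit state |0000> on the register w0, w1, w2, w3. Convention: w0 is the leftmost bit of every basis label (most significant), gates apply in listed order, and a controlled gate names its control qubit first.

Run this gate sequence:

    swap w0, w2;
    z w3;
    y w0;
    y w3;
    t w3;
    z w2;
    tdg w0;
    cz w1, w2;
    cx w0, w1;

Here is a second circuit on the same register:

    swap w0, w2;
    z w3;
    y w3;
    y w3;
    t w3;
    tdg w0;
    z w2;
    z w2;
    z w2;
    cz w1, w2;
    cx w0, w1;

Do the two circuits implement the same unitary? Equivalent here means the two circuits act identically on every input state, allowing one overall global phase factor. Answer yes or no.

No — the two circuits implement different unitaries, even allowing a global phase.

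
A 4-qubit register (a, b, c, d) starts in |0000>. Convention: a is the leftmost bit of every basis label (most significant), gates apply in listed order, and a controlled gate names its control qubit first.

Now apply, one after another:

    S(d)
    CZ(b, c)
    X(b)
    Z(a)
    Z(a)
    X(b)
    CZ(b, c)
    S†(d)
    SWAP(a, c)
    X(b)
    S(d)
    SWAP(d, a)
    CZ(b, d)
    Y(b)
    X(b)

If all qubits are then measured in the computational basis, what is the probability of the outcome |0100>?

Outcome |0100> occurs with probability 1. Key observation: the block from step 1 through step 8 cancels to the identity and can be dropped.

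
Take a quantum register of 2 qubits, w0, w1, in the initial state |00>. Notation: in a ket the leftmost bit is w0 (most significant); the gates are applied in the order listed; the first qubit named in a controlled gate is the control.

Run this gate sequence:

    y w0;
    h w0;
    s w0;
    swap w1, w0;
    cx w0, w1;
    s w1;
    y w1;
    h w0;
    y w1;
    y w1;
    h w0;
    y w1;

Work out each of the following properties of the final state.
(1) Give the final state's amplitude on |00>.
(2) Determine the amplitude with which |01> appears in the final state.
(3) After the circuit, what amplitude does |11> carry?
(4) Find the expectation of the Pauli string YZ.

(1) |00> carries amplitude sqrt(2)*I/2 in the final state. Key observation: gates 7-12 undo each other exactly, leaving only the rest of the circuit to track.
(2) |01> carries amplitude sqrt(2)*I/2 in the final state.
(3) The amplitude on |11> is 0.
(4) The observable YZ averages to 0.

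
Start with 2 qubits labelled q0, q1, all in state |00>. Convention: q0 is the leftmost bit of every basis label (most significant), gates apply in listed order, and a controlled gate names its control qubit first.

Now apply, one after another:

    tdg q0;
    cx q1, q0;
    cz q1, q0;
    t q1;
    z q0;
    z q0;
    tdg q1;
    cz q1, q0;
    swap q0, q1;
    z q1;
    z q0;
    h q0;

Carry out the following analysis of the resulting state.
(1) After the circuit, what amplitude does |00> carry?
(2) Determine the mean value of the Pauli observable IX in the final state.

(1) The final state's coefficient on |00> equals sqrt(2)/2. Key observation: steps 3-8 multiply out to the identity, so the circuit reduces to the remaining gates.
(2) In the final state, IX has expectation 0.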